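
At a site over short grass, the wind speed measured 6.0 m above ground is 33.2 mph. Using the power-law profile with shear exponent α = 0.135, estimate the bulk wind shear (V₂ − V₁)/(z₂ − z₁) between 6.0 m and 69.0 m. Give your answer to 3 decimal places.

Power law: V₂ = V₁ · (z₂/z₁)^α = 33.2 × (11.5000)^0.135 = 46.1671 mph
ΔV/Δz = (46.1671 − 33.2)/(69.0 − 6.0) = 12.9671/63.0000 = 0.20583 mph/m

0.206 mph/m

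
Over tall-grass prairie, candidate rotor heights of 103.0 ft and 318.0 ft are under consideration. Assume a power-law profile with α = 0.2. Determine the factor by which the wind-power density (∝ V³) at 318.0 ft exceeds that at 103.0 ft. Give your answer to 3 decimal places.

Speed ratio: V_B/V_A = (z_B/z_A)^α = (318.0/103.0)^0.2 = (3.0874)^0.2 = 1.25290
Power-density ratio: P_B/P_A = (V_B/V_A)³ = (1.25290)³ = 1.96677

1.967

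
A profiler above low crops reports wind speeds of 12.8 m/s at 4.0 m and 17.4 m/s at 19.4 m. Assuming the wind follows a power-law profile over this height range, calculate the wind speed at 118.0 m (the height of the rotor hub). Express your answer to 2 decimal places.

24.72 m/s

First find α: α = ln(V₂/V₁)/ln(z₂/z₁) = ln(17.4/12.8)/ln(19.4/4.0) = 0.30703/1.57898 = 0.1944
Extrapolate from 19.4 m to 118.0 m: V₃ = 17.4 × (118.0/19.4)^0.1944 = 17.4 × 1.4206 = 24.7178 m/s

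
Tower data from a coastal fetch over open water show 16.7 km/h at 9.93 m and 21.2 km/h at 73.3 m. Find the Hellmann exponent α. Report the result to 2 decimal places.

Power law: V₂/V₁ = (z₂/z₁)^α ⇒ α = ln(V₂/V₁) / ln(z₂/z₁)
α = ln(21.2/16.7) / ln(73.3/9.93) = ln(1.2695) / ln(7.3817)
  = 0.23859 / 1.99900 = 0.11936

α ≈ 0.12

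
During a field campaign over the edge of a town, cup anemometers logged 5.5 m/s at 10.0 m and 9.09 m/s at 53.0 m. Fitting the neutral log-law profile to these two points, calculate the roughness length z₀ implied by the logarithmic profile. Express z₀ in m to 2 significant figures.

Log law: V(z) ∝ ln(z/z₀). With r = V₁/V₂ = 5.5/9.09 = 0.60506,
r · ln(z₂/z₀) = ln(z₁/z₀) ⇒ ln z₀ = (ln z₁ − r·ln z₂)/(1 − r)
ln z₀ = (2.30259 − 0.60506×3.97029) / 0.39494 = -0.2524
z₀ = exp(-0.2524) = 0.7769 m

z₀ ≈ 0.78 m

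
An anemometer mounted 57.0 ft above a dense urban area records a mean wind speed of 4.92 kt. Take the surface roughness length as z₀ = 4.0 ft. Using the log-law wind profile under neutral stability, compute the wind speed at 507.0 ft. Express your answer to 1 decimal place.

9.0 kt

Log law: V(z) ∝ ln(z/z₀), so V₂/V₁ = ln(z₂/z₀) / ln(z₁/z₀).
ln(507.0/4.0) = 4.8422, ln(57.0/4.0) = 2.6568
V₂ = 4.92 × 4.8422/2.6568 = 4.92 × 1.8226 = 8.9672 kt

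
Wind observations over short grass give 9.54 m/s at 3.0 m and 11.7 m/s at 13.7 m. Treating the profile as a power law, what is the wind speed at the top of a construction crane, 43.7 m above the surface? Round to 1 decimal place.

First find α: α = ln(V₂/V₁)/ln(z₂/z₁) = ln(11.7/9.54)/ln(13.7/3.0) = 0.20410/1.51878 = 0.1344
Extrapolate from 13.7 m to 43.7 m: V₃ = 11.7 × (43.7/13.7)^0.1344 = 11.7 × 1.1687 = 13.6736 m/s

13.7 m/s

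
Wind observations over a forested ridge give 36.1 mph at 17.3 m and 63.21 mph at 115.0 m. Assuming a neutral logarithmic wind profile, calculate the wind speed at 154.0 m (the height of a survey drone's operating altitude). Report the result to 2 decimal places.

Log law: V ∝ ln(z/z₀). From the pair, with r = V₁/V₂ = 0.57111,
ln z₀ = (ln z₁ − r·ln z₂)/(1 − r) = (2.8507 − 0.57111×4.7449)/0.42889 = 0.3283 → z₀ = 1.389 m
V₃ = V₁ · ln(z₃/z₀)/ln(z₁/z₀) = 36.1 × 4.7086/2.5224 = 67.3894 mph

67.39 mph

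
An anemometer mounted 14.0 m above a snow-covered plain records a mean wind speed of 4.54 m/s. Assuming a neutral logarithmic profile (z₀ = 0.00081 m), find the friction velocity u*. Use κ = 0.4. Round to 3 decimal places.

u* ≈ 0.186 m/s

Log law: V(z) = (u*/κ) · ln(z/z₀) ⇒ u* = κ · V / ln(z/z₀)
u* = 0.4 × 4.54 / ln(14.0/0.00081) = 0.4 × 4.54 / 9.7575
   = 1.8160 / 9.7575 = 0.1861 m/s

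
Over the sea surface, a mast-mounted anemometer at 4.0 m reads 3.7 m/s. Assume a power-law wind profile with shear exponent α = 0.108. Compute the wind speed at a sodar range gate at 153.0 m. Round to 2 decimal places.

Power-law profile: V₂ = V₁ · (z₂/z₁)^α
V₂ = 3.7 × (153.0/4.0)^0.108 = 3.7 × (38.2500)^0.108
    = 3.7 × 1.4823 = 5.4844 m/s

5.48 m/s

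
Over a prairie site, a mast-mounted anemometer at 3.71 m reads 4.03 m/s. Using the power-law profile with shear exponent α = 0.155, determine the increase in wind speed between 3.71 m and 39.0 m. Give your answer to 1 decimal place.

1.8 m/s

Power law: V₂ = V₁ · (z₂/z₁)^α = 4.03 × (10.5121)^0.155 = 5.8032 m/s
ΔV = 5.8032 − 4.03 = 1.7732 m/s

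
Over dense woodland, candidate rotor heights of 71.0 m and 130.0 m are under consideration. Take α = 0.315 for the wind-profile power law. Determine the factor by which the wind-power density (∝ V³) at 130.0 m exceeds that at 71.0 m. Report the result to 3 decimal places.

1.771

Speed ratio: V_B/V_A = (z_B/z_A)^α = (130.0/71.0)^0.315 = (1.8310)^0.315 = 1.20989
Power-density ratio: P_B/P_A = (V_B/V_A)³ = (1.20989)³ = 1.77108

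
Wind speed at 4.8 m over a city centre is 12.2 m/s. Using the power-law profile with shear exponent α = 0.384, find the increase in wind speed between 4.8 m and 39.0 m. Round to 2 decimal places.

Power law: V₂ = V₁ · (z₂/z₁)^α = 12.2 × (8.1250)^0.384 = 27.2729 m/s
ΔV = 27.2729 − 12.2 = 15.0729 m/s

15.07 m/s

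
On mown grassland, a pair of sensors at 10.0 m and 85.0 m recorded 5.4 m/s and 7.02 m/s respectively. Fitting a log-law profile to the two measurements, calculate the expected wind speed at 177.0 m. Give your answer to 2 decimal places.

7.58 m/s

Log law: V ∝ ln(z/z₀). From the pair, with r = V₁/V₂ = 0.76923,
ln z₀ = (ln z₁ − r·ln z₂)/(1 − r) = (2.3026 − 0.76923×4.4427)/0.23077 = -4.8310 → z₀ = 0.007979 m
V₃ = V₁ · ln(z₃/z₀)/ln(z₁/z₀) = 5.4 × 10.0071/7.1336 = 7.5752 m/s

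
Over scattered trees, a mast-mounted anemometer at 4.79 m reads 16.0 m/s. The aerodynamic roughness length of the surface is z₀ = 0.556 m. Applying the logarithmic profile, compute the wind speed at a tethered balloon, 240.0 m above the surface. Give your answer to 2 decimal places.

45.08 m/s

Log law: V(z) ∝ ln(z/z₀), so V₂/V₁ = ln(z₂/z₀) / ln(z₁/z₀).
ln(240.0/0.556) = 6.0676, ln(4.79/0.556) = 2.1535
V₂ = 16.0 × 6.0676/2.1535 = 16.0 × 2.8175 = 45.0807 m/s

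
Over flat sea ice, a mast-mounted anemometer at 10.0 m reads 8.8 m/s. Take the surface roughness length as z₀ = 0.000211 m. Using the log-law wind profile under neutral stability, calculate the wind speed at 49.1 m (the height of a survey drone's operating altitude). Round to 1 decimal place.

Log law: V(z) ∝ ln(z/z₀), so V₂/V₁ = ln(z₂/z₀) / ln(z₁/z₀).
ln(49.1/0.000211) = 12.3575, ln(10.0/0.000211) = 10.7662
V₂ = 8.8 × 12.3575/10.7662 = 8.8 × 1.1478 = 10.1007 m/s

10.1 m/s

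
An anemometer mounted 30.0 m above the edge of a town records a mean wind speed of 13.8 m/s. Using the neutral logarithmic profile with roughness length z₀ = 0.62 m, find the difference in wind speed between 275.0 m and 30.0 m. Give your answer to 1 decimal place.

7.9 m/s

Log law: V₂ = V₁ · ln(z₂/z₀)/ln(z₁/z₀) = 13.8 × 6.0948/3.8792 = 21.6817 m/s
ΔV = 21.6817 − 13.8 = 7.8817 m/s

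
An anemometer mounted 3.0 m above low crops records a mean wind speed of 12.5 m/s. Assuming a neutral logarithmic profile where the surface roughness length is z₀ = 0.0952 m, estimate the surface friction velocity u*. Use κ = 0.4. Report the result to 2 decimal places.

u* ≈ 1.45 m/s

Log law: V(z) = (u*/κ) · ln(z/z₀) ⇒ u* = κ · V / ln(z/z₀)
u* = 0.4 × 12.5 / ln(3.0/0.0952) = 0.4 × 12.5 / 3.4504
   = 5.0000 / 3.4504 = 1.4491 m/s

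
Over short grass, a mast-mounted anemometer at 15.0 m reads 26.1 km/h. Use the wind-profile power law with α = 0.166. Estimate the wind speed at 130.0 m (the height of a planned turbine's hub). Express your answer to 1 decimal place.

Power-law profile: V₂ = V₁ · (z₂/z₁)^α
V₂ = 26.1 × (130.0/15.0)^0.166 = 26.1 × (8.6667)^0.166
    = 26.1 × 1.4311 = 37.3529 km/h

37.4 km/h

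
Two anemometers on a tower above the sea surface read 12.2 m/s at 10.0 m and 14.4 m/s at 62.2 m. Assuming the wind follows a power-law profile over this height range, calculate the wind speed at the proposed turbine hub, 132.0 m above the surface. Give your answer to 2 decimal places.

15.42 m/s

First find α: α = ln(V₂/V₁)/ln(z₂/z₁) = ln(14.4/12.2)/ln(62.2/10.0) = 0.16579/1.82777 = 0.0907
Extrapolate from 62.2 m to 132.0 m: V₃ = 14.4 × (132.0/62.2)^0.0907 = 14.4 × 1.0706 = 15.4172 m/s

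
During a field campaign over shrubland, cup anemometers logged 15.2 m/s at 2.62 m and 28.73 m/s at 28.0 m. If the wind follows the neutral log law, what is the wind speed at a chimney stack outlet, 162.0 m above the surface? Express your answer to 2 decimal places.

38.76 m/s

Log law: V ∝ ln(z/z₀). From the pair, with r = V₁/V₂ = 0.52906,
ln z₀ = (ln z₁ − r·ln z₂)/(1 − r) = (0.9632 − 0.52906×3.3322)/0.47094 = -1.6983 → z₀ = 0.1830 m
V₃ = V₁ · ln(z₃/z₀)/ln(z₁/z₀) = 15.2 × 6.7859/2.6614 = 38.7554 m/s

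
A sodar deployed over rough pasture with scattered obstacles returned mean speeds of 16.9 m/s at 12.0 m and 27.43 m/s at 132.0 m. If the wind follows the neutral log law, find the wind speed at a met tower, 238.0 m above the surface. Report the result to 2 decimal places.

Log law: V ∝ ln(z/z₀). From the pair, with r = V₁/V₂ = 0.61611,
ln z₀ = (ln z₁ − r·ln z₂)/(1 − r) = (2.4849 − 0.61611×4.8828)/0.38389 = -1.3636 → z₀ = 0.2557 m
V₃ = V₁ · ln(z₃/z₀)/ln(z₁/z₀) = 16.9 × 6.8358/3.8485 = 30.0186 m/s

30.02 m/s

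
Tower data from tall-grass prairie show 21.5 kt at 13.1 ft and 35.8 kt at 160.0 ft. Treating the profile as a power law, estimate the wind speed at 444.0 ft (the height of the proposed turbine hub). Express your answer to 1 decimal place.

First find α: α = ln(V₂/V₁)/ln(z₂/z₁) = ln(35.8/21.5)/ln(160.0/13.1) = 0.50989/2.50256 = 0.2037
Extrapolate from 160.0 ft to 444.0 ft: V₃ = 35.8 × (444.0/160.0)^0.2037 = 35.8 × 1.2312 = 44.0755 kt

44.1 kt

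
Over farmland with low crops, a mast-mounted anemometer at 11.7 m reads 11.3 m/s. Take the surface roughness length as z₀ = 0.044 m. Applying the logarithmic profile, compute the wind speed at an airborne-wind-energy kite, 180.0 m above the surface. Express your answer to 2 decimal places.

Log law: V(z) ∝ ln(z/z₀), so V₂/V₁ = ln(z₂/z₀) / ln(z₁/z₀).
ln(180.0/0.044) = 8.3165, ln(11.7/0.044) = 5.5832
V₂ = 11.3 × 8.3165/5.5832 = 11.3 × 1.4896 = 16.8322 m/s

16.83 m/s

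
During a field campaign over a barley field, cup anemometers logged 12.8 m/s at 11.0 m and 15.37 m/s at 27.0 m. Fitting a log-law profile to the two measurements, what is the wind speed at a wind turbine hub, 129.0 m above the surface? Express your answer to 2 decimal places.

19.85 m/s

Log law: V ∝ ln(z/z₀). From the pair, with r = V₁/V₂ = 0.83279,
ln z₀ = (ln z₁ − r·ln z₂)/(1 − r) = (2.3979 − 0.83279×3.2958)/0.16721 = -2.0743 → z₀ = 0.1256 m
V₃ = V₁ · ln(z₃/z₀)/ln(z₁/z₀) = 12.8 × 6.9342/4.4722 = 19.8463 m/s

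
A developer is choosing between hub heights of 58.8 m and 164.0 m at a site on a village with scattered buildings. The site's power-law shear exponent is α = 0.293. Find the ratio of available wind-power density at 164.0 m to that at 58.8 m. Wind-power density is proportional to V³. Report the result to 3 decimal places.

Speed ratio: V_B/V_A = (z_B/z_A)^α = (164.0/58.8)^0.293 = (2.7891)^0.293 = 1.35058
Power-density ratio: P_B/P_A = (V_B/V_A)³ = (1.35058)³ = 2.46357

2.464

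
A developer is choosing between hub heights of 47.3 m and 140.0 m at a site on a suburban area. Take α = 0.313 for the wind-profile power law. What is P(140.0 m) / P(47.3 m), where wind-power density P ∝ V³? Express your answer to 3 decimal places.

2.770

Speed ratio: V_B/V_A = (z_B/z_A)^α = (140.0/47.3)^0.313 = (2.9598)^0.313 = 1.40445
Power-density ratio: P_B/P_A = (V_B/V_A)³ = (1.40445)³ = 2.77025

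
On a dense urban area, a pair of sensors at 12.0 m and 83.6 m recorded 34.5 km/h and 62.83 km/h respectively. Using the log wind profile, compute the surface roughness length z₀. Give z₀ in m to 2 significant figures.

z₀ ≈ 1.1 m

Log law: V(z) ∝ ln(z/z₀). With r = V₁/V₂ = 34.5/62.83 = 0.54910,
r · ln(z₂/z₀) = ln(z₁/z₀) ⇒ ln z₀ = (ln z₁ − r·ln z₂)/(1 − r)
ln z₀ = (2.48491 − 0.54910×4.42604) / 0.45090 = 0.1210
z₀ = exp(0.1210) = 1.129 m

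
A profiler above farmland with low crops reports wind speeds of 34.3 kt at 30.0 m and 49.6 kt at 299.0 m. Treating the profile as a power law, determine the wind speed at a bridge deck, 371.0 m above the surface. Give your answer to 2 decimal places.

51.35 kt

First find α: α = ln(V₂/V₁)/ln(z₂/z₁) = ln(49.6/34.3)/ln(299.0/30.0) = 0.36885/2.29925 = 0.1604
Extrapolate from 299.0 m to 371.0 m: V₃ = 49.6 × (371.0/299.0)^0.1604 = 49.6 × 1.0352 = 51.3468 kt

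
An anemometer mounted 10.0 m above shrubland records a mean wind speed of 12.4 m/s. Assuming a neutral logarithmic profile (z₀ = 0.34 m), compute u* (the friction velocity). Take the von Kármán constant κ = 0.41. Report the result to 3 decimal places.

u* ≈ 1.504 m/s

Log law: V(z) = (u*/κ) · ln(z/z₀) ⇒ u* = κ · V / ln(z/z₀)
u* = 0.41 × 12.4 / ln(10.0/0.34) = 0.41 × 12.4 / 3.3814
   = 5.0840 / 3.3814 = 1.5035 m/s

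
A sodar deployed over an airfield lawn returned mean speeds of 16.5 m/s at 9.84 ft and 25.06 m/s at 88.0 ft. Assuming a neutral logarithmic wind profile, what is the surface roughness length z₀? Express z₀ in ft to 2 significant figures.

Log law: V(z) ∝ ln(z/z₀). With r = V₁/V₂ = 16.5/25.06 = 0.65842,
r · ln(z₂/z₀) = ln(z₁/z₀) ⇒ ln z₀ = (ln z₁ − r·ln z₂)/(1 − r)
ln z₀ = (2.28646 − 0.65842×4.47734) / 0.34158 = -1.9366
z₀ = exp(-1.9366) = 0.1442 ft

z₀ ≈ 0.14 ft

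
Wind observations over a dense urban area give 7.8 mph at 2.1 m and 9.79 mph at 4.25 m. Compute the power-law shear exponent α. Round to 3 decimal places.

Power law: V₂/V₁ = (z₂/z₁)^α ⇒ α = ln(V₂/V₁) / ln(z₂/z₁)
α = ln(9.79/7.8) / ln(4.25/2.1) = ln(1.2551) / ln(2.0238)
  = 0.22724 / 0.70498 = 0.32233

α ≈ 0.322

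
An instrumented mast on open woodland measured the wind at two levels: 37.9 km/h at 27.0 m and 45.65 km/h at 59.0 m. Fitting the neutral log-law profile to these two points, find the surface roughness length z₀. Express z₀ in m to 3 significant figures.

Log law: V(z) ∝ ln(z/z₀). With r = V₁/V₂ = 37.9/45.65 = 0.83023,
r · ln(z₂/z₀) = ln(z₁/z₀) ⇒ ln z₀ = (ln z₁ − r·ln z₂)/(1 − r)
ln z₀ = (3.29584 − 0.83023×4.07754) / 0.16977 = -0.5269
z₀ = exp(-0.5269) = 0.5904 m

z₀ ≈ 0.590 m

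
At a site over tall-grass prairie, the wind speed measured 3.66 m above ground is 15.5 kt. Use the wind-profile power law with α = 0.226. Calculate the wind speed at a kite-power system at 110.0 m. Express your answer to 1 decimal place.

Power-law profile: V₂ = V₁ · (z₂/z₁)^α
V₂ = 15.5 × (110.0/3.66)^0.226 = 15.5 × (30.0546)^0.226
    = 15.5 × 2.1578 = 33.4457 kt

33.4 kt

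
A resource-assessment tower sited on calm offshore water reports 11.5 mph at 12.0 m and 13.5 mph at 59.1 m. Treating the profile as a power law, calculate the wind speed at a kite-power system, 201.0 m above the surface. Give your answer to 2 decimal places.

15.27 mph

First find α: α = ln(V₂/V₁)/ln(z₂/z₁) = ln(13.5/11.5)/ln(59.1/12.0) = 0.16034/1.59432 = 0.1006
Extrapolate from 59.1 m to 201.0 m: V₃ = 13.5 × (201.0/59.1)^0.1006 = 13.5 × 1.1310 = 15.2686 mph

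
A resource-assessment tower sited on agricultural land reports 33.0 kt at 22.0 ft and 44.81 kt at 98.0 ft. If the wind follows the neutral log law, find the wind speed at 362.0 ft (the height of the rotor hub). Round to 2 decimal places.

Log law: V ∝ ln(z/z₀). From the pair, with r = V₁/V₂ = 0.73644,
ln z₀ = (ln z₁ − r·ln z₂)/(1 − r) = (3.0910 − 0.73644×4.5850)/0.26356 = -1.0833 → z₀ = 0.3385 ft
V₃ = V₁ · ln(z₃/z₀)/ln(z₁/z₀) = 33.0 × 6.9750/4.1744 = 55.1397 kt

55.14 kt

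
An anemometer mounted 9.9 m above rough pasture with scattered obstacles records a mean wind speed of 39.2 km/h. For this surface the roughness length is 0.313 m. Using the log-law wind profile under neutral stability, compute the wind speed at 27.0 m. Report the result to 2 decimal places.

Log law: V(z) ∝ ln(z/z₀), so V₂/V₁ = ln(z₂/z₀) / ln(z₁/z₀).
ln(27.0/0.313) = 4.4574, ln(9.9/0.313) = 3.4541
V₂ = 39.2 × 4.4574/3.4541 = 39.2 × 1.2905 = 50.5864 km/h

50.59 km/h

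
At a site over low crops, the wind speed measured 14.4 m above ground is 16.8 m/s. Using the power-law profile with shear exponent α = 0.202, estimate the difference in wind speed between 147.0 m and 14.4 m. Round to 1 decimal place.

10.1 m/s

Power law: V₂ = V₁ · (z₂/z₁)^α = 16.8 × (10.2083)^0.202 = 26.8608 m/s
ΔV = 26.8608 − 16.8 = 10.0608 m/s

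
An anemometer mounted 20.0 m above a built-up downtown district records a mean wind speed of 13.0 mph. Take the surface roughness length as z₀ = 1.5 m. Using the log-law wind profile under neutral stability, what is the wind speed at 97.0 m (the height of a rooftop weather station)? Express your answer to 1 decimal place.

Log law: V(z) ∝ ln(z/z₀), so V₂/V₁ = ln(z₂/z₀) / ln(z₁/z₀).
ln(97.0/1.5) = 4.1692, ln(20.0/1.5) = 2.5903
V₂ = 13.0 × 4.1692/2.5903 = 13.0 × 1.6096 = 20.9246 mph

20.9 mph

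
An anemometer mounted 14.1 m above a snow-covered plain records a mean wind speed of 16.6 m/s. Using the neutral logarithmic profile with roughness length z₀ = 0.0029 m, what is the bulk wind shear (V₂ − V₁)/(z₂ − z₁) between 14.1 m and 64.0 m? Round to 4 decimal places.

0.0593 m/s/m

Log law: V₂ = V₁ · ln(z₂/z₀)/ln(z₁/z₀) = 16.6 × 10.0019/8.4892 = 19.5580 m/s
ΔV/Δz = (19.5580 − 16.6)/(64.0 − 14.1) = 2.9580/49.9000 = 0.05928 m/s/m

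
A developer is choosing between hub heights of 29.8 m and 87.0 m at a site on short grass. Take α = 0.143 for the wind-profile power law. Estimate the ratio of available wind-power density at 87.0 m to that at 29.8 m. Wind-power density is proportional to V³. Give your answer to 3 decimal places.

Speed ratio: V_B/V_A = (z_B/z_A)^α = (87.0/29.8)^0.143 = (2.9195)^0.143 = 1.16557
Power-density ratio: P_B/P_A = (V_B/V_A)³ = (1.16557)³ = 1.58349

1.583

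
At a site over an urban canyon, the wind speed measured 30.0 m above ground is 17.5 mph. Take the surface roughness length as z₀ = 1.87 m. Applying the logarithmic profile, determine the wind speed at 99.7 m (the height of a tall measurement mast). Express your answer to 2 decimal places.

25.07 mph

Log law: V(z) ∝ ln(z/z₀), so V₂/V₁ = ln(z₂/z₀) / ln(z₁/z₀).
ln(99.7/1.87) = 3.9762, ln(30.0/1.87) = 2.7753
V₂ = 17.5 × 3.9762/2.7753 = 17.5 × 1.4327 = 25.0730 mph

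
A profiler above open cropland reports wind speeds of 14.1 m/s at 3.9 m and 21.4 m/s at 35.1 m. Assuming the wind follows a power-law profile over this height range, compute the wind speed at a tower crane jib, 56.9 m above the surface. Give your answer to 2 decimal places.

23.46 m/s

First find α: α = ln(V₂/V₁)/ln(z₂/z₁) = ln(21.4/14.1)/ln(35.1/3.9) = 0.41722/2.19722 = 0.1899
Extrapolate from 35.1 m to 56.9 m: V₃ = 21.4 × (56.9/35.1)^0.1899 = 21.4 × 1.0961 = 23.4559 m/s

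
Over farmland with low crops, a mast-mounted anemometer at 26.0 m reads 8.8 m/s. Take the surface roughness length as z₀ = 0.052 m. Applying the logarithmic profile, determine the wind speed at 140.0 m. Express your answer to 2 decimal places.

11.18 m/s

Log law: V(z) ∝ ln(z/z₀), so V₂/V₁ = ln(z₂/z₀) / ln(z₁/z₀).
ln(140.0/0.052) = 7.8982, ln(26.0/0.052) = 6.2146
V₂ = 8.8 × 7.8982/6.2146 = 8.8 × 1.2709 = 11.1839 m/s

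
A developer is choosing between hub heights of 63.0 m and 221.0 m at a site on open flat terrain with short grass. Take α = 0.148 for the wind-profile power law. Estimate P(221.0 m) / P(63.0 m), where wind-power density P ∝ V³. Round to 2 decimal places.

Speed ratio: V_B/V_A = (z_B/z_A)^α = (221.0/63.0)^0.148 = (3.5079)^0.148 = 1.20411
Power-density ratio: P_B/P_A = (V_B/V_A)³ = (1.20411)³ = 1.74583

1.75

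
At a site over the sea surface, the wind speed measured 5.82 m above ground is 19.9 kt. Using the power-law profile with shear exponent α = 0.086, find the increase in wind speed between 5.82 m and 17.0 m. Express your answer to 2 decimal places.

1.92 kt

Power law: V₂ = V₁ · (z₂/z₁)^α = 19.9 × (2.9210)^0.086 = 21.8217 kt
ΔV = 21.8217 − 19.9 = 1.9217 kt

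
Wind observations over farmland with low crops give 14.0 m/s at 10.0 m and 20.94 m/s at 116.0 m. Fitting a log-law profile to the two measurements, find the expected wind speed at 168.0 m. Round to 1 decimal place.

Log law: V ∝ ln(z/z₀). From the pair, with r = V₁/V₂ = 0.66858,
ln z₀ = (ln z₁ − r·ln z₂)/(1 − r) = (2.3026 − 0.66858×4.7536)/0.33142 = -2.6418 → z₀ = 0.07123 m
V₃ = V₁ · ln(z₃/z₀)/ln(z₁/z₀) = 14.0 × 7.7658/4.9444 = 21.9887 m/s

22.0 m/s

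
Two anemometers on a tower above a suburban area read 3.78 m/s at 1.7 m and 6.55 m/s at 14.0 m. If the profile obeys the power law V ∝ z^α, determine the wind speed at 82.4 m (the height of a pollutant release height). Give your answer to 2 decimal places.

10.40 m/s

First find α: α = ln(V₂/V₁)/ln(z₂/z₁) = ln(6.55/3.78)/ln(14.0/1.7) = 0.54974/2.10843 = 0.2607
Extrapolate from 14.0 m to 82.4 m: V₃ = 6.55 × (82.4/14.0)^0.2607 = 6.55 × 1.5875 = 10.3981 m/s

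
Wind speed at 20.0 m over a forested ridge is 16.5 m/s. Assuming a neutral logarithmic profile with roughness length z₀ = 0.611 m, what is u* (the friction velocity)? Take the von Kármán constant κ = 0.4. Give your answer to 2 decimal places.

Log law: V(z) = (u*/κ) · ln(z/z₀) ⇒ u* = κ · V / ln(z/z₀)
u* = 0.4 × 16.5 / ln(20.0/0.611) = 0.4 × 16.5 / 3.4884
   = 6.6000 / 3.4884 = 1.8920 m/s

u* ≈ 1.89 m/s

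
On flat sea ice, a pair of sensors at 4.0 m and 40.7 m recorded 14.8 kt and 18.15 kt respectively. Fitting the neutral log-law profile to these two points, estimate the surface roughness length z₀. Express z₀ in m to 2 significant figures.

Log law: V(z) ∝ ln(z/z₀). With r = V₁/V₂ = 14.8/18.15 = 0.81543,
r · ln(z₂/z₀) = ln(z₁/z₀) ⇒ ln z₀ = (ln z₁ − r·ln z₂)/(1 − r)
ln z₀ = (1.38629 − 0.81543×3.70623) / 0.18457 = -8.8630
z₀ = exp(-8.8630) = 0.0001415 m

z₀ ≈ 0.00014 m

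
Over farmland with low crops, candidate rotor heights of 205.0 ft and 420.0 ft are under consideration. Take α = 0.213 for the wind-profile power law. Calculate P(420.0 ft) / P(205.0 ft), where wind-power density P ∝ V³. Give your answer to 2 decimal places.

1.58

Speed ratio: V_B/V_A = (z_B/z_A)^α = (420.0/205.0)^0.213 = (2.0488)^0.213 = 1.16506
Power-density ratio: P_B/P_A = (V_B/V_A)³ = (1.16506)³ = 1.58141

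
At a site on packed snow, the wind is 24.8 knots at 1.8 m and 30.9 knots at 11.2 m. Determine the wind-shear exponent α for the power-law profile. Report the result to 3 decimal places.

Power law: V₂/V₁ = (z₂/z₁)^α ⇒ α = ln(V₂/V₁) / ln(z₂/z₁)
α = ln(30.9/24.8) / ln(11.2/1.8) = ln(1.2460) / ln(6.2222)
  = 0.21991 / 1.82813 = 0.12029

α ≈ 0.120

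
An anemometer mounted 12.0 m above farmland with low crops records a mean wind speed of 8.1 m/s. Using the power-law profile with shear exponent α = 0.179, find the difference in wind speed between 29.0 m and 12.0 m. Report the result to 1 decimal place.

1.4 m/s

Power law: V₂ = V₁ · (z₂/z₁)^α = 8.1 × (2.4167)^0.179 = 9.4859 m/s
ΔV = 9.4859 − 8.1 = 1.3859 m/s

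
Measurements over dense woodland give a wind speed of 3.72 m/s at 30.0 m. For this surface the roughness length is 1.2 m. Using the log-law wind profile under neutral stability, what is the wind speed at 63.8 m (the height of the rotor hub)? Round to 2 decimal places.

Log law: V(z) ∝ ln(z/z₀), so V₂/V₁ = ln(z₂/z₀) / ln(z₁/z₀).
ln(63.8/1.2) = 3.9734, ln(30.0/1.2) = 3.2189
V₂ = 3.72 × 3.9734/3.2189 = 3.72 × 1.2344 = 4.5920 m/s

4.59 m/s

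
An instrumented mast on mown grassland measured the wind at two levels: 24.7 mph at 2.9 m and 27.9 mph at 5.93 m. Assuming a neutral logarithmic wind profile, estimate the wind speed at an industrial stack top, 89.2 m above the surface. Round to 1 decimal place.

40.0 mph

Log law: V ∝ ln(z/z₀). From the pair, with r = V₁/V₂ = 0.88530,
ln z₀ = (ln z₁ − r·ln z₂)/(1 − r) = (1.0647 − 0.88530×1.7800)/0.11470 = -4.4566 → z₀ = 0.01160 m
V₃ = V₁ · ln(z₃/z₀)/ln(z₁/z₀) = 24.7 × 8.9475/5.5213 = 40.0272 mph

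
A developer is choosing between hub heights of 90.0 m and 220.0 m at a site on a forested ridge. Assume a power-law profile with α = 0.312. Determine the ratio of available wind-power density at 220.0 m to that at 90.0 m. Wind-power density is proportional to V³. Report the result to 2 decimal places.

2.31

Speed ratio: V_B/V_A = (z_B/z_A)^α = (220.0/90.0)^0.312 = (2.4444)^0.312 = 1.32164
Power-density ratio: P_B/P_A = (V_B/V_A)³ = (1.32164)³ = 2.30854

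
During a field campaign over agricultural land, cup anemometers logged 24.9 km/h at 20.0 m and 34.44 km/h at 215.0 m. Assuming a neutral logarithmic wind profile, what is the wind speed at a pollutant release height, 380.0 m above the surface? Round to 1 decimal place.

Log law: V ∝ ln(z/z₀). From the pair, with r = V₁/V₂ = 0.72300,
ln z₀ = (ln z₁ − r·ln z₂)/(1 − r) = (2.9957 − 0.72300×5.3706)/0.27700 = -3.2029 → z₀ = 0.04064 m
V₃ = V₁ · ln(z₃/z₀)/ln(z₁/z₀) = 24.9 × 9.1431/6.1987 = 36.7278 km/h

36.7 km/h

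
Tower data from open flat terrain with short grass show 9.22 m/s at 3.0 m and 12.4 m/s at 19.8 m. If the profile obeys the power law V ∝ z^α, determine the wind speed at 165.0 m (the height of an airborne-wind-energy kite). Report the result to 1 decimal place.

17.3 m/s

First find α: α = ln(V₂/V₁)/ln(z₂/z₁) = ln(12.4/9.22)/ln(19.8/3.0) = 0.29632/1.88707 = 0.1570
Extrapolate from 19.8 m to 165.0 m: V₃ = 12.4 × (165.0/19.8)^0.1570 = 12.4 × 1.3951 = 17.2988 m/s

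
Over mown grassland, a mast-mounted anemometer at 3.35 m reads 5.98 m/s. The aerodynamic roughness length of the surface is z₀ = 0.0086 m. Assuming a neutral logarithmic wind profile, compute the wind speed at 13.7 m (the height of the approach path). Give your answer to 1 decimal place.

7.4 m/s

Log law: V(z) ∝ ln(z/z₀), so V₂/V₁ = ln(z₂/z₀) / ln(z₁/z₀).
ln(13.7/0.0086) = 7.3734, ln(3.35/0.0086) = 5.9650
V₂ = 5.98 × 7.3734/5.9650 = 5.98 × 1.2361 = 7.3920 m/s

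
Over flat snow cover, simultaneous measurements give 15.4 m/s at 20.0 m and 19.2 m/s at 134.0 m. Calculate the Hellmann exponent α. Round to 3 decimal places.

Power law: V₂/V₁ = (z₂/z₁)^α ⇒ α = ln(V₂/V₁) / ln(z₂/z₁)
α = ln(19.2/15.4) / ln(134.0/20.0) = ln(1.2468) / ln(6.7000)
  = 0.22054 / 1.90211 = 0.11595

α ≈ 0.116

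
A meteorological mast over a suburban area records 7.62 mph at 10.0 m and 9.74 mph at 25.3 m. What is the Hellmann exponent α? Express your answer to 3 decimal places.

α ≈ 0.264

Power law: V₂/V₁ = (z₂/z₁)^α ⇒ α = ln(V₂/V₁) / ln(z₂/z₁)
α = ln(9.74/7.62) / ln(25.3/10.0) = ln(1.2782) / ln(2.5300)
  = 0.24546 / 0.92822 = 0.26445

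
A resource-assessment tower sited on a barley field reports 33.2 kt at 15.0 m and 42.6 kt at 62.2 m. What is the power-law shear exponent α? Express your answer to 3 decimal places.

α ≈ 0.175

Power law: V₂/V₁ = (z₂/z₁)^α ⇒ α = ln(V₂/V₁) / ln(z₂/z₁)
α = ln(42.6/33.2) / ln(62.2/15.0) = ln(1.2831) / ln(4.1467)
  = 0.24930 / 1.42230 = 0.17528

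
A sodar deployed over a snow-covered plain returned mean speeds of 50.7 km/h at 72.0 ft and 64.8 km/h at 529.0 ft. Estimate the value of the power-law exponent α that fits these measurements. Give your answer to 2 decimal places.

α ≈ 0.12

Power law: V₂/V₁ = (z₂/z₁)^α ⇒ α = ln(V₂/V₁) / ln(z₂/z₁)
α = ln(64.8/50.7) / ln(529.0/72.0) = ln(1.2781) / ln(7.3472)
  = 0.24538 / 1.99432 = 0.12304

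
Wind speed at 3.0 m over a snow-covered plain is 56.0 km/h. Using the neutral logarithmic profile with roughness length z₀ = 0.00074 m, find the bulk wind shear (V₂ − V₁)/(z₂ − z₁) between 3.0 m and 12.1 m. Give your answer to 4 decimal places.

Log law: V₂ = V₁ · ln(z₂/z₀)/ln(z₁/z₀) = 56.0 × 9.7021/8.3075 = 65.4008 km/h
ΔV/Δz = (65.4008 − 56.0)/(12.1 − 3.0) = 9.4008/9.1000 = 1.03306 km/h/m

1.0331 km/h/m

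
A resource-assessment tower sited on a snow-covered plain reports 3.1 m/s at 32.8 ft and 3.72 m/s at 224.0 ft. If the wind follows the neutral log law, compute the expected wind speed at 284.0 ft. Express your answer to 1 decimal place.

3.8 m/s

Log law: V ∝ ln(z/z₀). From the pair, with r = V₁/V₂ = 0.83333,
ln z₀ = (ln z₁ − r·ln z₂)/(1 − r) = (3.4904 − 0.83333×5.4116)/0.16667 = -6.1157 → z₀ = 0.002208 ft
V₃ = V₁ · ln(z₃/z₀)/ln(z₁/z₀) = 3.1 × 11.7646/9.6061 = 3.7966 m/s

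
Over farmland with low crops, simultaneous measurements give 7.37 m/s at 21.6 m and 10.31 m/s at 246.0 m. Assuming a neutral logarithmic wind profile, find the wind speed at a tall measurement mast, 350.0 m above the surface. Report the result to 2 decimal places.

10.74 m/s

Log law: V ∝ ln(z/z₀). From the pair, with r = V₁/V₂ = 0.71484,
ln z₀ = (ln z₁ − r·ln z₂)/(1 − r) = (3.0727 − 0.71484×5.5053)/0.28516 = -3.0255 → z₀ = 0.04854 m
V₃ = V₁ · ln(z₃/z₀)/ln(z₁/z₀) = 7.37 × 8.8834/6.0981 = 10.7361 m/s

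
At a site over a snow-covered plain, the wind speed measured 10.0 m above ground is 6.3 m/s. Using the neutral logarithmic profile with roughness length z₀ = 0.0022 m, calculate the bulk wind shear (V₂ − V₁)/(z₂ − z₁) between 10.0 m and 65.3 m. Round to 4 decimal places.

Log law: V₂ = V₁ · ln(z₂/z₀)/ln(z₁/z₀) = 6.3 × 10.2983/8.4219 = 7.7036 m/s
ΔV/Δz = (7.7036 − 6.3)/(65.3 − 10.0) = 1.4036/55.3000 = 0.02538 m/s/m

0.0254 m/s/m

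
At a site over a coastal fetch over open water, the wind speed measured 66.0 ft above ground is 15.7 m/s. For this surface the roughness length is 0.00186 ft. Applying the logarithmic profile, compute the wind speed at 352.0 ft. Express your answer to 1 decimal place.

Log law: V(z) ∝ ln(z/z₀), so V₂/V₁ = ln(z₂/z₀) / ln(z₁/z₀).
ln(352.0/0.00186) = 12.1508, ln(66.0/0.00186) = 10.4768
V₂ = 15.7 × 12.1508/10.4768 = 15.7 × 1.1598 = 18.2085 m/s

18.2 m/s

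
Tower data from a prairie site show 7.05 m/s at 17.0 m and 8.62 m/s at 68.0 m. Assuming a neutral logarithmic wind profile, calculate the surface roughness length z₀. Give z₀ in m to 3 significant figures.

Log law: V(z) ∝ ln(z/z₀). With r = V₁/V₂ = 7.05/8.62 = 0.81787,
r · ln(z₂/z₀) = ln(z₁/z₀) ⇒ ln z₀ = (ln z₁ − r·ln z₂)/(1 − r)
ln z₀ = (2.83321 − 0.81787×4.21951) / 0.18213 = -3.3919
z₀ = exp(-3.3919) = 0.03365 m

z₀ ≈ 0.0336 m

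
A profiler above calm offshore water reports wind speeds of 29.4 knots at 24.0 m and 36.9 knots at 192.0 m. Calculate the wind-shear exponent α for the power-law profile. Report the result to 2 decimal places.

Power law: V₂/V₁ = (z₂/z₁)^α ⇒ α = ln(V₂/V₁) / ln(z₂/z₁)
α = ln(36.9/29.4) / ln(192.0/24.0) = ln(1.2551) / ln(8.0000)
  = 0.22722 / 2.07944 = 0.10927

α ≈ 0.11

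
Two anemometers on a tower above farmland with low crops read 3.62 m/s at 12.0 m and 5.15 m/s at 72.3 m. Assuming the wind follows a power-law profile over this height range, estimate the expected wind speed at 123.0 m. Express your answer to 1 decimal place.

5.7 m/s

First find α: α = ln(V₂/V₁)/ln(z₂/z₁) = ln(5.15/3.62)/ln(72.3/12.0) = 0.35252/1.79592 = 0.1963
Extrapolate from 72.3 m to 123.0 m: V₃ = 5.15 × (123.0/72.3)^0.1963 = 5.15 × 1.1099 = 5.7162 m/s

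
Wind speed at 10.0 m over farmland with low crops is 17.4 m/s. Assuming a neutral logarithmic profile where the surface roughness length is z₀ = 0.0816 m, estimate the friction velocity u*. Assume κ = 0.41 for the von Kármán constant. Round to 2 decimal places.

Log law: V(z) = (u*/κ) · ln(z/z₀) ⇒ u* = κ · V / ln(z/z₀)
u* = 0.41 × 17.4 / ln(10.0/0.0816) = 0.41 × 17.4 / 4.8085
   = 7.1340 / 4.8085 = 1.4836 m/s

u* ≈ 1.48 m/s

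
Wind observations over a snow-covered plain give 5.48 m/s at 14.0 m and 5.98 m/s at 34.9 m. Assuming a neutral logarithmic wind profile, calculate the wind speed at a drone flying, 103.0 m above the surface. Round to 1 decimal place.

6.6 m/s

Log law: V ∝ ln(z/z₀). From the pair, with r = V₁/V₂ = 0.91639,
ln z₀ = (ln z₁ − r·ln z₂)/(1 − r) = (2.6391 − 0.91639×3.5525)/0.08361 = -7.3721 → z₀ = 0.0006285 m
V₃ = V₁ · ln(z₃/z₀)/ln(z₁/z₀) = 5.48 × 12.0069/10.0112 = 6.5724 m/s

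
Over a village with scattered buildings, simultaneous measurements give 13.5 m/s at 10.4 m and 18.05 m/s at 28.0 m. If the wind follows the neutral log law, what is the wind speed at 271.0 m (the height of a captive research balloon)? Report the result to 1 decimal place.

28.5 m/s

Log law: V ∝ ln(z/z₀). From the pair, with r = V₁/V₂ = 0.74792,
ln z₀ = (ln z₁ − r·ln z₂)/(1 − r) = (2.3418 − 0.74792×3.3322)/0.25208 = -0.5967 → z₀ = 0.5506 m
V₃ = V₁ · ln(z₃/z₀)/ln(z₁/z₀) = 13.5 × 6.1989/2.9385 = 28.4782 m/s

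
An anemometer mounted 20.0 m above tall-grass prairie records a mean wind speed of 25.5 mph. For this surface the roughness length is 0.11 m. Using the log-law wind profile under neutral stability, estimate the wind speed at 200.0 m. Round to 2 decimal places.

36.78 mph

Log law: V(z) ∝ ln(z/z₀), so V₂/V₁ = ln(z₂/z₀) / ln(z₁/z₀).
ln(200.0/0.11) = 7.5056, ln(20.0/0.11) = 5.2030
V₂ = 25.5 × 7.5056/5.2030 = 25.5 × 1.4425 = 36.7850 mph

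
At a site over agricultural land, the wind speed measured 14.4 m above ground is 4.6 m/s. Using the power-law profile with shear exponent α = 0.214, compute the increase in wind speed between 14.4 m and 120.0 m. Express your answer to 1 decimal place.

Power law: V₂ = V₁ · (z₂/z₁)^α = 4.6 × (8.3333)^0.214 = 7.2412 m/s
ΔV = 7.2412 − 4.6 = 2.6412 m/s

2.6 m/s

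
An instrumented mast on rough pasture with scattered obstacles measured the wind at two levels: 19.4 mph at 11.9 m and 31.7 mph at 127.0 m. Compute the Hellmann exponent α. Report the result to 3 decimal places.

α ≈ 0.207

Power law: V₂/V₁ = (z₂/z₁)^α ⇒ α = ln(V₂/V₁) / ln(z₂/z₁)
α = ln(31.7/19.4) / ln(127.0/11.9) = ln(1.6340) / ln(10.6723)
  = 0.49104 / 2.36765 = 0.20740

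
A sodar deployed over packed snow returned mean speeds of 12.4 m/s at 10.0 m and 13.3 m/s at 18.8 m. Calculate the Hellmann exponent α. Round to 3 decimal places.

Power law: V₂/V₁ = (z₂/z₁)^α ⇒ α = ln(V₂/V₁) / ln(z₂/z₁)
α = ln(13.3/12.4) / ln(18.8/10.0) = ln(1.0726) / ln(1.8800)
  = 0.07007 / 0.63127 = 0.11099

α ≈ 0.111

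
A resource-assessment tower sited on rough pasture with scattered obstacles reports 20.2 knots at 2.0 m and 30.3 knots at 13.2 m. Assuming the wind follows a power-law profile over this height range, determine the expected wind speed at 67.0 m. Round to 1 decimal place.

43.0 knots

First find α: α = ln(V₂/V₁)/ln(z₂/z₁) = ln(30.3/20.2)/ln(13.2/2.0) = 0.40547/1.88707 = 0.2149
Extrapolate from 13.2 m to 67.0 m: V₃ = 30.3 × (67.0/13.2)^0.2149 = 30.3 × 1.4177 = 42.9566 knots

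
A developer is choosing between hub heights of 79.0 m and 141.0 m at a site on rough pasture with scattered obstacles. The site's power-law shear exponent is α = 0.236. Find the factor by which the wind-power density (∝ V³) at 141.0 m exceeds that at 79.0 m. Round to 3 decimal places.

Speed ratio: V_B/V_A = (z_B/z_A)^α = (141.0/79.0)^0.236 = (1.7848)^0.236 = 1.14650
Power-density ratio: P_B/P_A = (V_B/V_A)³ = (1.14650)³ = 1.50705

1.507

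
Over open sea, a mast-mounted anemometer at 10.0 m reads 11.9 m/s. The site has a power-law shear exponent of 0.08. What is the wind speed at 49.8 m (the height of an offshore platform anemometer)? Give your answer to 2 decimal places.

Power-law profile: V₂ = V₁ · (z₂/z₁)^α
V₂ = 11.9 × (49.8/10.0)^0.08 = 11.9 × (4.9800)^0.08
    = 11.9 × 1.1370 = 13.5309 m/s

13.53 m/s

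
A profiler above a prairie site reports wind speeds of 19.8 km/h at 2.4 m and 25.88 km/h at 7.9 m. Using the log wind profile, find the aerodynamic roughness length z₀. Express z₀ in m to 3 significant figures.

Log law: V(z) ∝ ln(z/z₀). With r = V₁/V₂ = 19.8/25.88 = 0.76507,
r · ln(z₂/z₀) = ln(z₁/z₀) ⇒ ln z₀ = (ln z₁ − r·ln z₂)/(1 − r)
ln z₀ = (0.87547 − 0.76507×2.06686) / 0.23493 = -3.0044
z₀ = exp(-3.0044) = 0.04957 m

z₀ ≈ 0.0496 m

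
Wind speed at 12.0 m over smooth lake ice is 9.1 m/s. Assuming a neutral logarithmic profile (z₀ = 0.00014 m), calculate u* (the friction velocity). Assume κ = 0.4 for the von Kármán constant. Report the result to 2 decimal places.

Log law: V(z) = (u*/κ) · ln(z/z₀) ⇒ u* = κ · V / ln(z/z₀)
u* = 0.4 × 9.1 / ln(12.0/0.00014) = 0.4 × 9.1 / 11.3588
   = 3.6400 / 11.3588 = 0.3205 m/s

u* ≈ 0.32 m/s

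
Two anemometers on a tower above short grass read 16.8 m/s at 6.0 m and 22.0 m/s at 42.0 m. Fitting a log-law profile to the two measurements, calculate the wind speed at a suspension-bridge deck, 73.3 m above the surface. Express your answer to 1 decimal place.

Log law: V ∝ ln(z/z₀). From the pair, with r = V₁/V₂ = 0.76364,
ln z₀ = (ln z₁ − r·ln z₂)/(1 − r) = (1.7918 − 0.76364×3.7377)/0.23636 = -4.4950 → z₀ = 0.01116 m
V₃ = V₁ · ln(z₃/z₀)/ln(z₁/z₀) = 16.8 × 8.7896/6.2868 = 23.4882 m/s

23.5 m/s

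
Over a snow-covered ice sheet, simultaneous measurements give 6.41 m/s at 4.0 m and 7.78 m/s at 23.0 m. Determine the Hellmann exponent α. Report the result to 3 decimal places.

Power law: V₂/V₁ = (z₂/z₁)^α ⇒ α = ln(V₂/V₁) / ln(z₂/z₁)
α = ln(7.78/6.41) / ln(23.0/4.0) = ln(1.2137) / ln(5.7500)
  = 0.19370 / 1.74920 = 0.11073

α ≈ 0.111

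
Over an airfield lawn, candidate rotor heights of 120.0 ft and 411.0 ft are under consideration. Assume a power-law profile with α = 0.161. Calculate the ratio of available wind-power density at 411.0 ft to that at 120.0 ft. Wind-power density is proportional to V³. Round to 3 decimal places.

Speed ratio: V_B/V_A = (z_B/z_A)^α = (411.0/120.0)^0.161 = (3.4250)^0.161 = 1.21922
Power-density ratio: P_B/P_A = (V_B/V_A)³ = (1.21922)³ = 1.81235

1.812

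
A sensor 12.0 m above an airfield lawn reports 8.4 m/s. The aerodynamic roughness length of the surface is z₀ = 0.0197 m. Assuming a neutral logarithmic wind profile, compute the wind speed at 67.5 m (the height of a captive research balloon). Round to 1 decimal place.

10.7 m/s

Log law: V(z) ∝ ln(z/z₀), so V₂/V₁ = ln(z₂/z₀) / ln(z₁/z₀).
ln(67.5/0.0197) = 8.1393, ln(12.0/0.0197) = 6.4120
V₂ = 8.4 × 8.1393/6.4120 = 8.4 × 1.2694 = 10.6627 m/s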